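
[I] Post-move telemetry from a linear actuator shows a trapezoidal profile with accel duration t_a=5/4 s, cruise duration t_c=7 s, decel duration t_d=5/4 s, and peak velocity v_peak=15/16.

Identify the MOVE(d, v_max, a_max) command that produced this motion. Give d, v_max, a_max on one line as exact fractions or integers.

d=495/64 v_max=15/16 a_max=3/4

a_max = (15/16)/(5/4) = 3/4
d_a = ½·15/16·5/4 = 75/128; d_c = 15/16·7 = 105/16
d = 2·75/128 + 105/16 = 495/64
t_c = 7 > 0 → v_max = v_peak = 15/16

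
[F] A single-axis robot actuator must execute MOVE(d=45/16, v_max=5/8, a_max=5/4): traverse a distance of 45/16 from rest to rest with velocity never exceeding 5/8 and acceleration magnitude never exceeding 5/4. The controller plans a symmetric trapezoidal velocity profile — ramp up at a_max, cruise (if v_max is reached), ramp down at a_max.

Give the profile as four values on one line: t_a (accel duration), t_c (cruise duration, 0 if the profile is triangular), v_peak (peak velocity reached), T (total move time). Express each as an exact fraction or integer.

t_a=1/2 t_c=4 v_peak=5/8 T=5

(v_max)²/a_max = (5/8)²/(5/4) = 5/16
45/16 ≥ 5/16 → trapezoidal
t_a = (5/8)/(5/4) = 1/2; v_peak = 5/8
d_cruise = 45/16 − 5/16 = 5/2; t_c = (5/2)/(5/8) = 4
T = 2·1/2 + 4 = 5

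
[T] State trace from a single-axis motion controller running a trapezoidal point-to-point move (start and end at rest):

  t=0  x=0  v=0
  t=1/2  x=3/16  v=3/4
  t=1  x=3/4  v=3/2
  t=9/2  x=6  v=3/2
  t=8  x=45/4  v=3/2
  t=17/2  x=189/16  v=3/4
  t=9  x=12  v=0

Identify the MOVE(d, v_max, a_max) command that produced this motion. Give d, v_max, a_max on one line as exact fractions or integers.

final state: t=9, x=12, v=0 → d = 12
a_max = (3/4−0)/(1/2−0) = 3/2
max v = 3/2 over t∈[1,8] → v_max = 3/2
check: 3/2·(1+7) = 12 ✓

d=12 v_max=3/2 a_max=3/2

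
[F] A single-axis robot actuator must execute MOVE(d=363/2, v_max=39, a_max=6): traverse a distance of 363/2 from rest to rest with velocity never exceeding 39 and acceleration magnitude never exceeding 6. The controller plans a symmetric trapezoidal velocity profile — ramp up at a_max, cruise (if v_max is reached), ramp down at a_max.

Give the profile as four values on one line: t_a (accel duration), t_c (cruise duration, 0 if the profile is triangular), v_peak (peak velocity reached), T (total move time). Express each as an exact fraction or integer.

t_a=11/2 t_c=0 v_peak=33 T=11

v_max²/a_max = 39²/6 = 507/2
363/2 < 507/2 ⇒ no cruise
v_peak = √(363/2·6) = √1089 = 33
t_a = 33/6 = 11/2; t_c = 0
T = 2·11/2 = 11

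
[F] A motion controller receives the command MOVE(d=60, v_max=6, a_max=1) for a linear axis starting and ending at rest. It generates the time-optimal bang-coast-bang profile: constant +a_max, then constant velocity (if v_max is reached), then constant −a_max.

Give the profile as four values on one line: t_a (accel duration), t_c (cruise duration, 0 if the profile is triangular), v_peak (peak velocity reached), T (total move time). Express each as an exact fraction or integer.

(v_max)²/a_max = 6²/1 = 36
60 ≥ 36 so v_max reached
t_a = 6/1 = 6; v_peak = 6
d_cruise = 60 − 36 = 24; t_c = 24/6 = 4
T = 2·6 + 4 = 16

t_a=6 t_c=4 v_peak=6 T=16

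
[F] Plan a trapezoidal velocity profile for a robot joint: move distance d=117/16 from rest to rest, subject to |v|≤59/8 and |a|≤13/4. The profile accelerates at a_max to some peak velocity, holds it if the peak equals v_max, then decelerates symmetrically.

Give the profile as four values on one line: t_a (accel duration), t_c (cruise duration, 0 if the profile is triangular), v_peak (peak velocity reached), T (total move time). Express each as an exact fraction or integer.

v_max²/a_max = (59/8)²/(13/4) = 3481/208
117/16 < 3481/208 → triangular
v_peak = √(117/16·13/4) = √(1521/64) = 39/8
t_a = (39/8)/(13/4) = 3/2; t_c = 0
T = 2·3/2 = 3

t_a=3/2 t_c=0 v_peak=39/8 T=3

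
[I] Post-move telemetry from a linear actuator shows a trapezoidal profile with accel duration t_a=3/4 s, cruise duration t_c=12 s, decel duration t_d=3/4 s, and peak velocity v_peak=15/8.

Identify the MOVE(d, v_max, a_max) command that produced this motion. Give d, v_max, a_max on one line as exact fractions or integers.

a_max = (15/8)/(3/4) = 5/2
d_a = ½·15/8·3/4 = 45/64; d_c = 15/8·12 = 45/2
d = 2·45/64 + 45/2 = 765/32
t_c = 12 > 0 → v_max = v_peak = 15/8

d=765/32 v_max=15/8 a_max=5/2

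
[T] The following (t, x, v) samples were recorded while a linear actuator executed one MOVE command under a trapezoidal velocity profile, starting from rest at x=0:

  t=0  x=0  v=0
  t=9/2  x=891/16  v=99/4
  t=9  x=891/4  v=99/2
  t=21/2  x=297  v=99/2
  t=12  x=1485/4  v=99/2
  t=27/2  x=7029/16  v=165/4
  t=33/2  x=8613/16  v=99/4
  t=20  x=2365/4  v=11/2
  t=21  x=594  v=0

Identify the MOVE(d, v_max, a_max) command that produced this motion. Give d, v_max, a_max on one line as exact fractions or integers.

final state: t=21, x=594, v=0 → d = 594
a_max = (99/4−0)/(9/2−0) = 11/2
max v = 99/2 over t∈[9,12] → v_max = 99/2
check: 99/2·(9+3) = 594 ✓

d=594 v_max=99/2 a_max=11/2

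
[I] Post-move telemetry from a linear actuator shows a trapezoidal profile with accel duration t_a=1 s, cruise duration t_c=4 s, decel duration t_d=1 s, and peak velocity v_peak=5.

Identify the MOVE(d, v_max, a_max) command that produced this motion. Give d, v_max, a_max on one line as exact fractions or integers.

a_max = 5/1 = 5
d_a = ½·5·1 = 5/2; d_c = 5·4 = 20
d = 2·5/2 + 20 = 25
t_c = 4 > 0 ⇒ limit active, v_max = 5

d=25 v_max=5 a_max=5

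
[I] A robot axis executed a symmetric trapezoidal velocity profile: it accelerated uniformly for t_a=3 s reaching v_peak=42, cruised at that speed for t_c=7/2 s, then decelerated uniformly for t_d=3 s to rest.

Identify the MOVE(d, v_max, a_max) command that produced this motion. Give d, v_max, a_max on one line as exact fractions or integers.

a_max = 42/3 = 14
d_a = ½·42·3 = 63; d_c = 42·7/2 = 147
d = 2·63 + 147 = 273
t_c = 7/2 > 0 ⇒ limit active, v_max = 42

d=273 v_max=42 a_max=14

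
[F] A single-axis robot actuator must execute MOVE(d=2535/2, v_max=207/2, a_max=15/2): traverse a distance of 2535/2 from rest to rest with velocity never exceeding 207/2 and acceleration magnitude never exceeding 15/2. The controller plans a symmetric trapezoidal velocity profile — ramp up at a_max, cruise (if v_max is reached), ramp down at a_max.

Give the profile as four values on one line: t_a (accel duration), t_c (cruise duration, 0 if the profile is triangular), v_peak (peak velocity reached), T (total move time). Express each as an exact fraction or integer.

t_a=13 t_c=0 v_peak=195/2 T=26

(v_max)²/a_max = (207/2)²/(15/2) = 14283/10
2535/2 < 14283/10 so t_c = 0
v_peak = √(2535/2·15/2) = √(38025/4) = 195/2
t_a = (195/2)/(15/2) = 13; t_c = 0
T = 2·13 = 26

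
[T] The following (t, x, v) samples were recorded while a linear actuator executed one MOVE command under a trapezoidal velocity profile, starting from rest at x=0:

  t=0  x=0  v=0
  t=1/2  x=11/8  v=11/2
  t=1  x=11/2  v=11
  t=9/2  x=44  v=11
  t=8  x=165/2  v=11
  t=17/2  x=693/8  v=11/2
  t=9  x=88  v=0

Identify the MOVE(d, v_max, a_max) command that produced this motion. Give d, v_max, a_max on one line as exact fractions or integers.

d=88 v_max=11 a_max=11

final state: t=9, x=88, v=0 → d = 88
a_max = (11/2−0)/(1/2−0) = 11
max v = 11 over t∈[1,8] → v_max = 11
check: 11·(1+7) = 88 ✓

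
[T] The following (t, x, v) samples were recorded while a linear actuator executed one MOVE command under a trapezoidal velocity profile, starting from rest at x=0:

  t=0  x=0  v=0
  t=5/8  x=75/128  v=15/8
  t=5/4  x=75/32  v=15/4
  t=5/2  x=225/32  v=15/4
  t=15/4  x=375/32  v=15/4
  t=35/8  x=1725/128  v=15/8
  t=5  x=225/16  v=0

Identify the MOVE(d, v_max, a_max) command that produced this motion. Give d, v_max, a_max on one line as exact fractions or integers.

d=225/16 v_max=15/4 a_max=3

final state: t=5, x=225/16, v=0 → d = 225/16
a_max = (15/8−0)/(5/8−0) = 3
max v = 15/4 over t∈[5/4,15/4] → v_max = 15/4
check: 15/4·(5/4+5/2) = 225/16 ✓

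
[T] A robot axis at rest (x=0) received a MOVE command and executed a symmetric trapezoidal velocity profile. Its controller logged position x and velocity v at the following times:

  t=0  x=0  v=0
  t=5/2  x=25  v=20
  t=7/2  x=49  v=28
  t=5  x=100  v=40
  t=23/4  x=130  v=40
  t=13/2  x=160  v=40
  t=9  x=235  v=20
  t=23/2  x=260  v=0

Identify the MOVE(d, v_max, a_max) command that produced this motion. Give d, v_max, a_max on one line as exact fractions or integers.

final state: t=23/2, x=260, v=0 → d = 260
a_max = (20−0)/(5/2−0) = 8
max v = 40 over t∈[5,13/2] → v_max = 40
check: 40·(5+3/2) = 260 ✓

d=260 v_max=40 a_max=8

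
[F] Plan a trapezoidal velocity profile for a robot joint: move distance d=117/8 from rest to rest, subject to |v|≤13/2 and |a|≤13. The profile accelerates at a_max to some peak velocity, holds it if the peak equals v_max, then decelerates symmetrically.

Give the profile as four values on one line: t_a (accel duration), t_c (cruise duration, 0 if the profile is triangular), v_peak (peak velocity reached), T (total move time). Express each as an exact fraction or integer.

t_a=1/2 t_c=7/4 v_peak=13/2 T=11/4

(v_max)²/a_max = (13/2)²/13 = 13/4
117/8 ≥ 13/4 ⇒ cruise phase
t_a = (13/2)/13 = 1/2; v_peak = 13/2
d_cruise = 117/8 − 13/4 = 91/8; t_c = (91/8)/(13/2) = 7/4
T = 2·1/2 + 7/4 = 11/4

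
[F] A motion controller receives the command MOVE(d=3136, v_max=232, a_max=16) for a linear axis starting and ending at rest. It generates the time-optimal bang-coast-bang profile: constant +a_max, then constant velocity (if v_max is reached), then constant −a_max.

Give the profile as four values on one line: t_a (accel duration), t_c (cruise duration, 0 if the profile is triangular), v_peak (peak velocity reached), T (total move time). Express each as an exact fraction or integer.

v_max²/a_max = 232²/16 = 3364
3136 < 3364 → triangular
v_peak = √(3136·16) = √50176 = 224
t_a = 224/16 = 14; t_c = 0
T = 2·14 = 28

t_a=14 t_c=0 v_peak=224 T=28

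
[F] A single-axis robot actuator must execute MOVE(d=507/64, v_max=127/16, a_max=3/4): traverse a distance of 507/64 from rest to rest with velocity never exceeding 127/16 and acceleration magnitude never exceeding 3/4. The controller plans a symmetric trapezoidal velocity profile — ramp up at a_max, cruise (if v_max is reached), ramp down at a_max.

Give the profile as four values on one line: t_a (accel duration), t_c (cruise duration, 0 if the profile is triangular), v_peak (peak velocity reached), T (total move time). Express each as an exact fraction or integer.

(v_max)²/a_max = (127/16)²/(3/4) = 16129/192
507/64 < 16129/192 ⇒ no cruise
v_peak = √(507/64·3/4) = √(1521/256) = 39/16
t_a = (39/16)/(3/4) = 13/4; t_c = 0
T = 2·13/4 = 13/2

t_a=13/4 t_c=0 v_peak=39/16 T=13/2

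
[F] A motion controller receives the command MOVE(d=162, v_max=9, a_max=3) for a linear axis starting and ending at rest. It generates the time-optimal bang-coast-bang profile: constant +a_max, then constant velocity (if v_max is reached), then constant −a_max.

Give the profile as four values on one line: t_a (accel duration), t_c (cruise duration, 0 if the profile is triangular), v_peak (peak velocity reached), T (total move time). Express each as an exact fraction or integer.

t_a=3 t_c=15 v_peak=9 T=21

vₘ²/aₘ = 9²/3 = 27
162 ≥ 27 ⇒ cruise phase
t_a = 9/3 = 3; v_peak = 9
d_cruise = 162 − 27 = 135; t_c = 135/9 = 15
T = 2·3 + 15 = 21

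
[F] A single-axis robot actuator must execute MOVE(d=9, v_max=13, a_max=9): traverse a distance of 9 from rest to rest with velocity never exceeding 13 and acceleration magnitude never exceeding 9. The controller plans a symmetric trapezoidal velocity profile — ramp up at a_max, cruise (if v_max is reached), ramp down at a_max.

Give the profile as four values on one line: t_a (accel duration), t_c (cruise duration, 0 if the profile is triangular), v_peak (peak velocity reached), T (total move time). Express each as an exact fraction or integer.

t_a=1 t_c=0 v_peak=9 T=2

vₘ²/aₘ = 13²/9 = 169/9
9 < 169/9 ⇒ no cruise
v_peak = √(9·9) = √81 = 9
t_a = 9/9 = 1; t_c = 0
T = 2·1 = 2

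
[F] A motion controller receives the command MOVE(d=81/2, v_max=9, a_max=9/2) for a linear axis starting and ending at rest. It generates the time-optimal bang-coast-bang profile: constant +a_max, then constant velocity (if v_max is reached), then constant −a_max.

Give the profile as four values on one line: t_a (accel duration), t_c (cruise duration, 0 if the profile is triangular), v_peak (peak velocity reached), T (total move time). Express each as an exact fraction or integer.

t_a=2 t_c=5/2 v_peak=9 T=13/2

v_max²/a_max = 9²/(9/2) = 18
81/2 ≥ 18 ⇒ cruise phase
t_a = 9/(9/2) = 2; v_peak = 9
d_cruise = 81/2 − 18 = 45/2; t_c = (45/2)/9 = 5/2
T = 2·2 + 5/2 = 13/2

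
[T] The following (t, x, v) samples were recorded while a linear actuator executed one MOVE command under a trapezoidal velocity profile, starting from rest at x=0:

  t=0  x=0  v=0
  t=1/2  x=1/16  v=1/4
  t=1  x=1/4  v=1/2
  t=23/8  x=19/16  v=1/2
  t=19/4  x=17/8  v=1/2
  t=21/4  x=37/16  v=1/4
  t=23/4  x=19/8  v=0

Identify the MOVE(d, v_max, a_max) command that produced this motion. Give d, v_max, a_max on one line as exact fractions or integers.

final state: t=23/4, x=19/8, v=0 → d = 19/8
a_max = (1/4−0)/(1/2−0) = 1/2
max v = 1/2 over t∈[1,19/4] → v_max = 1/2
check: 1/2·(1+15/4) = 19/8 ✓

d=19/8 v_max=1/2 a_max=1/2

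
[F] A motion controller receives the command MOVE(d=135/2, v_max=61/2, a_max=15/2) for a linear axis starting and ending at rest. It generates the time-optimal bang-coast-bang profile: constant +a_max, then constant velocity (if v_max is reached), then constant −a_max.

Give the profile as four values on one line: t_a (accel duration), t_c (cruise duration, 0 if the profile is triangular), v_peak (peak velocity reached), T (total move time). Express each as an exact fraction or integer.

v_max²/a_max = (61/2)²/(15/2) = 3721/30
135/2 < 3721/30 so t_c = 0
v_peak = √(135/2·15/2) = √(2025/4) = 45/2
t_a = (45/2)/(15/2) = 3; t_c = 0
T = 2·3 = 6

t_a=3 t_c=0 v_peak=45/2 T=6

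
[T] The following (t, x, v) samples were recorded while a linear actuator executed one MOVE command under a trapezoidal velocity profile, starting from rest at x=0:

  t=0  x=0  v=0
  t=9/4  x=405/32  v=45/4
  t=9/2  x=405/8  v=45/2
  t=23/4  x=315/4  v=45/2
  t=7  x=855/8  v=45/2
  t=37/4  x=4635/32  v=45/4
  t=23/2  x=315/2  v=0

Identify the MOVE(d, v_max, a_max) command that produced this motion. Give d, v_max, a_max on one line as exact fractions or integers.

d=315/2 v_max=45/2 a_max=5

final state: t=23/2, x=315/2, v=0 → d = 315/2
a_max = (45/4−0)/(9/4−0) = 5
max v = 45/2 over t∈[9/2,7] → v_max = 45/2
check: 45/2·(9/2+5/2) = 315/2 ✓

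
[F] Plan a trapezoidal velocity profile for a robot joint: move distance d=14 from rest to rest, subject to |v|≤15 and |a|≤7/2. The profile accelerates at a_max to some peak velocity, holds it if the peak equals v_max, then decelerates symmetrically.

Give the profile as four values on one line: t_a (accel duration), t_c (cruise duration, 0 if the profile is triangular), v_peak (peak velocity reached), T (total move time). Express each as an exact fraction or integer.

v_max²/a_max = 15²/(7/2) = 450/7
14 < 450/7 so t_c = 0
v_peak = √(14·7/2) = √49 = 7
t_a = 7/(7/2) = 2; t_c = 0
T = 2·2 = 4

t_a=2 t_c=0 v_peak=7 T=4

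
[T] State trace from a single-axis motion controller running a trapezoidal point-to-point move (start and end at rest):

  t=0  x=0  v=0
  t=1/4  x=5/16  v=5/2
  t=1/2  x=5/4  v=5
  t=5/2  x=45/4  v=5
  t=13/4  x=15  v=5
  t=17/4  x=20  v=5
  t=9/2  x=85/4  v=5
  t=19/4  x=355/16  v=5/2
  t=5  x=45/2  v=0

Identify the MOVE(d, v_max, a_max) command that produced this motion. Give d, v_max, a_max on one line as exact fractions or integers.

d=45/2 v_max=5 a_max=10

final state: t=5, x=45/2, v=0 → d = 45/2
a_max = (5/2−0)/(1/4−0) = 10
max v = 5 over t∈[1/2,9/2] → v_max = 5
check: 5·(1/2+4) = 45/2 ✓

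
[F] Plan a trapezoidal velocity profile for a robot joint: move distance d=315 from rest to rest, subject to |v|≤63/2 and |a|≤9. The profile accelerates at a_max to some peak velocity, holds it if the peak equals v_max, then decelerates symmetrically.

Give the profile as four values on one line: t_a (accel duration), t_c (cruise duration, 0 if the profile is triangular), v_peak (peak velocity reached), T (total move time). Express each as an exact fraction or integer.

vₘ²/aₘ = (63/2)²/9 = 441/4
315 ≥ 441/4 ⇒ cruise phase
t_a = (63/2)/9 = 7/2; v_peak = 63/2
d_cruise = 315 − 441/4 = 819/4; t_c = (819/4)/(63/2) = 13/2
T = 2·7/2 + 13/2 = 27/2

t_a=7/2 t_c=13/2 v_peak=63/2 T=27/2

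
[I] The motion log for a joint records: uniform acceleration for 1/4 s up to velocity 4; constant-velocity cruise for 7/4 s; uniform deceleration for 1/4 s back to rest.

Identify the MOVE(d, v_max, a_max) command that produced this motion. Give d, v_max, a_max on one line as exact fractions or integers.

d=8 v_max=4 a_max=16

a_max = 4/(1/4) = 16
d_a = ½·4·1/4 = 1/2; d_c = 4·7/4 = 7
d = 2·1/2 + 7 = 8
t_c = 7/4 > 0 so v_max = 4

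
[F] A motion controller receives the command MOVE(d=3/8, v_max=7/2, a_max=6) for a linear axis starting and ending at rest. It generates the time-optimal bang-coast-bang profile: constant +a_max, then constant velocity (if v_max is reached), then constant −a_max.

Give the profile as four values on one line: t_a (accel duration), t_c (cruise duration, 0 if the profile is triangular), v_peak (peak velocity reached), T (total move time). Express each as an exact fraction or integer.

t_a=1/4 t_c=0 v_peak=3/2 T=1/2

v_max²/a_max = (7/2)²/6 = 49/24
3/8 < 49/24 ⇒ no cruise
v_peak = √(3/8·6) = √(9/4) = 3/2
t_a = (3/2)/6 = 1/4; t_c = 0
T = 2·1/4 = 1/2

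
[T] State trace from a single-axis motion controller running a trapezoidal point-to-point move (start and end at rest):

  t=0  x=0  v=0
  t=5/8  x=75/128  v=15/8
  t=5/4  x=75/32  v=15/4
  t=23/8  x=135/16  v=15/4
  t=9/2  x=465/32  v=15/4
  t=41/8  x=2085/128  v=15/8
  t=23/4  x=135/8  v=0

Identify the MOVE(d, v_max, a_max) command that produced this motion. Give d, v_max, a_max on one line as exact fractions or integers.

final state: t=23/4, x=135/8, v=0 → d = 135/8
a_max = (15/8−0)/(5/8−0) = 3
max v = 15/4 over t∈[5/4,9/2] → v_max = 15/4
check: 15/4·(5/4+13/4) = 135/8 ✓

d=135/8 v_max=15/4 a_max=3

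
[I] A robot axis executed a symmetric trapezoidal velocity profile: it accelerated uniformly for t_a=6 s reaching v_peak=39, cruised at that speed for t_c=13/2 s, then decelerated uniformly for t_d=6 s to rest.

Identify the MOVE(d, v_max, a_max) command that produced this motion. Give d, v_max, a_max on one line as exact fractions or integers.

a_max = 39/6 = 13/2
d_a = ½·39·6 = 117; d_c = 39·13/2 = 507/2
d = 2·117 + 507/2 = 975/2
t_c = 13/2 > 0 → v_max = v_peak = 39

d=975/2 v_max=39 a_max=13/2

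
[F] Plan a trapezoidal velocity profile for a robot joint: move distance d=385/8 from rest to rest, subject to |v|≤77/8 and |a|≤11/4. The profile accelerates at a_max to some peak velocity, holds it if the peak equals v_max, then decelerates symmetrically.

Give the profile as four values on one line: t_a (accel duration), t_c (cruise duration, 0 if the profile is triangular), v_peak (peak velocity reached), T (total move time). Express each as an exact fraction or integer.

vₘ²/aₘ = (77/8)²/(11/4) = 539/16
385/8 ≥ 539/16 → trapezoidal
t_a = (77/8)/(11/4) = 7/2; v_peak = 77/8
d_cruise = 385/8 − 539/16 = 231/16; t_c = (231/16)/(77/8) = 3/2
T = 2·7/2 + 3/2 = 17/2

t_a=7/2 t_c=3/2 v_peak=77/8 T=17/2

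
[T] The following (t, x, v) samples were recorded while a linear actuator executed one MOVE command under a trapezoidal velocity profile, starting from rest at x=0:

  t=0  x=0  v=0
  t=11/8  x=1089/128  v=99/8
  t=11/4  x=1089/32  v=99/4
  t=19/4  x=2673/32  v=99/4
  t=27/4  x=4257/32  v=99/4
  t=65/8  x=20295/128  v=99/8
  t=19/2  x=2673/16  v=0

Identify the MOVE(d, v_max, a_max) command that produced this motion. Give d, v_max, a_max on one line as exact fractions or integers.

final state: t=19/2, x=2673/16, v=0 → d = 2673/16
a_max = (99/8−0)/(11/8−0) = 9
max v = 99/4 over t∈[11/4,27/4] → v_max = 99/4
check: 99/4·(11/4+4) = 2673/16 ✓

d=2673/16 v_max=99/4 a_max=9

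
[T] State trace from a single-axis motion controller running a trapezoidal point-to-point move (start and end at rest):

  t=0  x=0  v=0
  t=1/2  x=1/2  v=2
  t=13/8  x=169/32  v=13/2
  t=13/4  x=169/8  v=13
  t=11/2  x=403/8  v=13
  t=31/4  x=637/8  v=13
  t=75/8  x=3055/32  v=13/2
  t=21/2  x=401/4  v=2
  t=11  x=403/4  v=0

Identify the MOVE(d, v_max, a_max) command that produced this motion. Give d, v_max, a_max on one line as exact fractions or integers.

final state: t=11, x=403/4, v=0 → d = 403/4
a_max = (2−0)/(1/2−0) = 4
max v = 13 over t∈[13/4,31/4] → v_max = 13
check: 13·(13/4+9/2) = 403/4 ✓

d=403/4 v_max=13 a_max=4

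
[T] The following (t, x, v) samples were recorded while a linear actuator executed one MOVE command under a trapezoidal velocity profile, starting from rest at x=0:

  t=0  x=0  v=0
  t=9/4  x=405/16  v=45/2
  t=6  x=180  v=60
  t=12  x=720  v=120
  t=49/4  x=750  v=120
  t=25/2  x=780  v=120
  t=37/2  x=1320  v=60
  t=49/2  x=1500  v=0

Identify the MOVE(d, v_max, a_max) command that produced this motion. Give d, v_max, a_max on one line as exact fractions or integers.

d=1500 v_max=120 a_max=10

final state: t=49/2, x=1500, v=0 → d = 1500
a_max = (45/2−0)/(9/4−0) = 10
max v = 120 over t∈[12,25/2] → v_max = 120
check: 120·(12+1/2) = 1500 ✓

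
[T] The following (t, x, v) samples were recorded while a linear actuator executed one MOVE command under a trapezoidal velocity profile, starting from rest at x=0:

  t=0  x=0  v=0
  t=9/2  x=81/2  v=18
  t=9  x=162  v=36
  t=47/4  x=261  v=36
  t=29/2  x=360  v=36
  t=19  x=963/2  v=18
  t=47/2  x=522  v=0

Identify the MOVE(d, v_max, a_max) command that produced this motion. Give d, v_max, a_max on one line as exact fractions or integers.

final state: t=47/2, x=522, v=0 → d = 522
a_max = (18−0)/(9/2−0) = 4
max v = 36 over t∈[9,29/2] → v_max = 36
check: 36·(9+11/2) = 522 ✓

d=522 v_max=36 a_max=4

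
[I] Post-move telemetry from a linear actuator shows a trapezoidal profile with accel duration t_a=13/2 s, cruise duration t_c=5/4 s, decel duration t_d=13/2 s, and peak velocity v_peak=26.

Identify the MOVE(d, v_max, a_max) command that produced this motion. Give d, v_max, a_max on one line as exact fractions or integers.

d=403/2 v_max=26 a_max=4

a_max = 26/(13/2) = 4
d_a = ½·26·13/2 = 169/2; d_c = 26·5/4 = 65/2
d = 2·169/2 + 65/2 = 403/2
t_c = 5/4 > 0 ⇒ limit active, v_max = 26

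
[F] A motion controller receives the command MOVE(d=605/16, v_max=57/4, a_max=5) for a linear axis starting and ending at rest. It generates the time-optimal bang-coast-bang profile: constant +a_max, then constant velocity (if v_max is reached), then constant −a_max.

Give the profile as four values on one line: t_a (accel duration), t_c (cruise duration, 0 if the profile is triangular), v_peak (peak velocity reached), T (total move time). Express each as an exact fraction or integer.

t_a=11/4 t_c=0 v_peak=55/4 T=11/2

v_max²/a_max = (57/4)²/5 = 3249/80
605/16 < 3249/80 ⇒ no cruise
v_peak = √(605/16·5) = √(3025/16) = 55/4
t_a = (55/4)/5 = 11/4; t_c = 0
T = 2·11/4 = 11/2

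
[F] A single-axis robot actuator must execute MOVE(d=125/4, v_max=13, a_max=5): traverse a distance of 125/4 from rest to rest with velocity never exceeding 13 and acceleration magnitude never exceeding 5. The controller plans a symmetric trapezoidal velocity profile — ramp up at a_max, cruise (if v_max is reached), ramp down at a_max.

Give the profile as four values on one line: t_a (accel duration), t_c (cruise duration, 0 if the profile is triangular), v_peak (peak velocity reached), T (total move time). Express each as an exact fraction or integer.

t_a=5/2 t_c=0 v_peak=25/2 T=5

vₘ²/aₘ = 13²/5 = 169/5
125/4 < 169/5 so t_c = 0
v_peak = √(125/4·5) = √(625/4) = 25/2
t_a = (25/2)/5 = 5/2; t_c = 0
T = 2·5/2 = 5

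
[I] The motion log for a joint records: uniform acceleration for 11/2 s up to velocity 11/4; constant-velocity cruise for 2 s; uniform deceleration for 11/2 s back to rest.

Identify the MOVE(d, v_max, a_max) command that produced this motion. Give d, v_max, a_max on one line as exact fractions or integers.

d=165/8 v_max=11/4 a_max=1/2

a_max = (11/4)/(11/2) = 1/2
d_a = ½·11/4·11/2 = 121/16; d_c = 11/4·2 = 11/2
d = 2·121/16 + 11/2 = 165/8
t_c = 2 > 0 ⇒ limit active, v_max = 11/4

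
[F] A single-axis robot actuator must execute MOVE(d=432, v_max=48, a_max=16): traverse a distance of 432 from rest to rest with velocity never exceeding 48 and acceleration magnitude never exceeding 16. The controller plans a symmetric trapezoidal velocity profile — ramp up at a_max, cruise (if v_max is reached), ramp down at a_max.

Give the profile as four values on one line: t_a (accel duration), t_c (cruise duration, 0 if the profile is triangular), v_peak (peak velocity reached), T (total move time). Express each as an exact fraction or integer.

v_max²/a_max = 48²/16 = 144
432 ≥ 144 ⇒ cruise phase
t_a = 48/16 = 3; v_peak = 48
d_cruise = 432 − 144 = 288; t_c = 288/48 = 6
T = 2·3 + 6 = 12

t_a=3 t_c=6 v_peak=48 T=12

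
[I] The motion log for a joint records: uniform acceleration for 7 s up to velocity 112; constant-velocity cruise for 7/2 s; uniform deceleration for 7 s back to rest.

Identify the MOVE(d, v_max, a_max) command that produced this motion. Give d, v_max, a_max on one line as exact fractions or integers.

a_max = 112/7 = 16
d_a = ½·112·7 = 392; d_c = 112·7/2 = 392
d = 2·392 + 392 = 1176
t_c = 7/2 > 0 ⇒ limit active, v_max = 112

d=1176 v_max=112 a_max=16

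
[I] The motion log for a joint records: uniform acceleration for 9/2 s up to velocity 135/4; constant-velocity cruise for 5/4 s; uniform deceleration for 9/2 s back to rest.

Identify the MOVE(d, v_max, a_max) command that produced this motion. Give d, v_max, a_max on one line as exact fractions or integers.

a_max = (135/4)/(9/2) = 15/2
d_a = ½·135/4·9/2 = 1215/16; d_c = 135/4·5/4 = 675/16
d = 2·1215/16 + 675/16 = 3105/16
t_c = 5/4 > 0 ⇒ limit active, v_max = 135/4

d=3105/16 v_max=135/4 a_max=15/2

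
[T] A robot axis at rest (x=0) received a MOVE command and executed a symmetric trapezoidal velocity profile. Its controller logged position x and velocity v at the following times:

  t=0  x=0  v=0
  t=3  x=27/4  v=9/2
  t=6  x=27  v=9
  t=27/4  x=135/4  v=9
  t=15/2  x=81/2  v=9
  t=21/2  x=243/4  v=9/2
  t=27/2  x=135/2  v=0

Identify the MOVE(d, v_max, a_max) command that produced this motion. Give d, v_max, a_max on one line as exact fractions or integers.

d=135/2 v_max=9 a_max=3/2

final state: t=27/2, x=135/2, v=0 → d = 135/2
a_max = (9/2−0)/(3−0) = 3/2
max v = 9 over t∈[6,15/2] → v_max = 9
check: 9·(6+3/2) = 135/2 ✓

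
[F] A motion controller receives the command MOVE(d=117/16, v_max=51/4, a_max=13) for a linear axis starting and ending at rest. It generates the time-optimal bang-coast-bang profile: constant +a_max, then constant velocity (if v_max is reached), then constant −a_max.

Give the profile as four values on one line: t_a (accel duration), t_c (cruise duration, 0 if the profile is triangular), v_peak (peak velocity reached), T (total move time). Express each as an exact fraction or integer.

v_max²/a_max = (51/4)²/13 = 2601/208
117/16 < 2601/208 → triangular
v_peak = √(117/16·13) = √(1521/16) = 39/4
t_a = (39/4)/13 = 3/4; t_c = 0
T = 2·3/4 = 3/2

t_a=3/4 t_c=0 v_peak=39/4 T=3/2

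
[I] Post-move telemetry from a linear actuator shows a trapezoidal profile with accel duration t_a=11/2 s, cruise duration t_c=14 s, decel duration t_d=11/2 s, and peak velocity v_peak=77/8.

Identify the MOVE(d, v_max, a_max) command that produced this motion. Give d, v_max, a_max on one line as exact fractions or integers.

d=3003/16 v_max=77/8 a_max=7/4

a_max = (77/8)/(11/2) = 7/4
d_a = ½·77/8·11/2 = 847/32; d_c = 77/8·14 = 539/4
d = 2·847/32 + 539/4 = 3003/16
t_c = 14 > 0 → v_max = v_peak = 77/8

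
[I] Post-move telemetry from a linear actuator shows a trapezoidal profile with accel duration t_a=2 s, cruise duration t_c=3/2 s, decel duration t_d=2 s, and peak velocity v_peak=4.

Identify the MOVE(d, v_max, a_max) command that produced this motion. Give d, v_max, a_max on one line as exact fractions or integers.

a_max = 4/2 = 2
d_a = ½·4·2 = 4; d_c = 4·3/2 = 6
d = 2·4 + 6 = 14
t_c = 3/2 > 0 so v_max = 4

d=14 v_max=4 a_max=2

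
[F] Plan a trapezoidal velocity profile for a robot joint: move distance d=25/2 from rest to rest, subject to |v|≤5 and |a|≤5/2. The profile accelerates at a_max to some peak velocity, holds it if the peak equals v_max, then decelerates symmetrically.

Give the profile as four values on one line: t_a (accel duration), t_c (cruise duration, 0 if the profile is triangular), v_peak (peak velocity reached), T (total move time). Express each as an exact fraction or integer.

t_a=2 t_c=1/2 v_peak=5 T=9/2

vₘ²/aₘ = 5²/(5/2) = 10
25/2 ≥ 10 so v_max reached
t_a = 5/(5/2) = 2; v_peak = 5
d_cruise = 25/2 − 10 = 5/2; t_c = (5/2)/5 = 1/2
T = 2·2 + 1/2 = 9/2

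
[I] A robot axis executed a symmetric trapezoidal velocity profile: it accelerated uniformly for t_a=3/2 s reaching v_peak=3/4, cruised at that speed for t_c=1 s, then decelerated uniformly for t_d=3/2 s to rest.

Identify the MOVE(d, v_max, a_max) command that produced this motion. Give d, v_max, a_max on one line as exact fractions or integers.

d=15/8 v_max=3/4 a_max=1/2

a_max = (3/4)/(3/2) = 1/2
d_a = ½·3/4·3/2 = 9/16; d_c = 3/4·1 = 3/4
d = 2·9/16 + 3/4 = 15/8
t_c = 1 > 0 ⇒ limit active, v_max = 3/4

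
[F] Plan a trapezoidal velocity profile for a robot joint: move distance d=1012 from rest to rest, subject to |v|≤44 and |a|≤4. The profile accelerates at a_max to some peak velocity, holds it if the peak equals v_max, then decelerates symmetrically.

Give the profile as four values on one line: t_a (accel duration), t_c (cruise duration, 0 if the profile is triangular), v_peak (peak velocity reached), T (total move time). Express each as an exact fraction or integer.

(v_max)²/a_max = 44²/4 = 484
1012 ≥ 484 ⇒ cruise phase
t_a = 44/4 = 11; v_peak = 44
d_cruise = 1012 − 484 = 528; t_c = 528/44 = 12
T = 2·11 + 12 = 34

t_a=11 t_c=12 v_peak=44 T=34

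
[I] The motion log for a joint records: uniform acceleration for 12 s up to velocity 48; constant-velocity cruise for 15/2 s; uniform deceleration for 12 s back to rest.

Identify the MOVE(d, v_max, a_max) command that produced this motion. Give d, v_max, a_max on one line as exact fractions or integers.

d=936 v_max=48 a_max=4

a_max = 48/12 = 4
d_a = ½·48·12 = 288; d_c = 48·15/2 = 360
d = 2·288 + 360 = 936
t_c = 15/2 > 0 → v_max = v_peak = 48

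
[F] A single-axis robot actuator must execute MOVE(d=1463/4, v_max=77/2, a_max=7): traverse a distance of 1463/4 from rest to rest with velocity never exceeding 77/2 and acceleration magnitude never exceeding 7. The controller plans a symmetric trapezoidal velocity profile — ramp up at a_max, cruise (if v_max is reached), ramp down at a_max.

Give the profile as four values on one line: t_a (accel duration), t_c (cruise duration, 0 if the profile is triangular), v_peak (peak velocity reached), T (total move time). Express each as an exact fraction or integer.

t_a=11/2 t_c=4 v_peak=77/2 T=15

v_max²/a_max = (77/2)²/7 = 847/4
1463/4 ≥ 847/4 ⇒ cruise phase
t_a = (77/2)/7 = 11/2; v_peak = 77/2
d_cruise = 1463/4 − 847/4 = 154; t_c = 154/(77/2) = 4
T = 2·11/2 + 4 = 15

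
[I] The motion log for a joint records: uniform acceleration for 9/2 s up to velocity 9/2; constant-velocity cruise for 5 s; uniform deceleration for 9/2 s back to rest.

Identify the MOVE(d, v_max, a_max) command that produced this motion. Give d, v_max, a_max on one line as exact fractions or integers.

a_max = (9/2)/(9/2) = 1
d_a = ½·9/2·9/2 = 81/8; d_c = 9/2·5 = 45/2
d = 2·81/8 + 45/2 = 171/4
t_c = 5 > 0 ⇒ limit active, v_max = 9/2

d=171/4 v_max=9/2 a_max=1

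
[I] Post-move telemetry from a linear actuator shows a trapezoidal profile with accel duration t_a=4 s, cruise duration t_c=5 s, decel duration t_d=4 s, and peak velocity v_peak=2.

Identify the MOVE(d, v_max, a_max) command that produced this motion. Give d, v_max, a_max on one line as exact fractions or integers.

d=18 v_max=2 a_max=1/2

a_max = 2/4 = 1/2
d_a = ½·2·4 = 4; d_c = 2·5 = 10
d = 2·4 + 10 = 18
t_c = 5 > 0 → v_max = v_peak = 2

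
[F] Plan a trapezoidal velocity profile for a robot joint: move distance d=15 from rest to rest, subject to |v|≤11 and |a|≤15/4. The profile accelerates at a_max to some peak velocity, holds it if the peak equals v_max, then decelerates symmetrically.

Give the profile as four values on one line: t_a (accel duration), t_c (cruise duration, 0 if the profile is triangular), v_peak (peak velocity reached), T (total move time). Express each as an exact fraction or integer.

v_max²/a_max = 11²/(15/4) = 484/15
15 < 484/15 ⇒ no cruise
v_peak = √(15·15/4) = √(225/4) = 15/2
t_a = (15/2)/(15/4) = 2; t_c = 0
T = 2·2 = 4

t_a=2 t_c=0 v_peak=15/2 T=4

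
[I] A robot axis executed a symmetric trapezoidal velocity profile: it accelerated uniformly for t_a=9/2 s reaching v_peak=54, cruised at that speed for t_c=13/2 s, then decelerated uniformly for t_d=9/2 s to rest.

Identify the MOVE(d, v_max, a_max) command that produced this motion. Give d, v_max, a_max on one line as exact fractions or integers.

a_max = 54/(9/2) = 12
d_a = ½·54·9/2 = 243/2; d_c = 54·13/2 = 351
d = 2·243/2 + 351 = 594
t_c = 13/2 > 0 so v_max = 54

d=594 v_max=54 a_max=12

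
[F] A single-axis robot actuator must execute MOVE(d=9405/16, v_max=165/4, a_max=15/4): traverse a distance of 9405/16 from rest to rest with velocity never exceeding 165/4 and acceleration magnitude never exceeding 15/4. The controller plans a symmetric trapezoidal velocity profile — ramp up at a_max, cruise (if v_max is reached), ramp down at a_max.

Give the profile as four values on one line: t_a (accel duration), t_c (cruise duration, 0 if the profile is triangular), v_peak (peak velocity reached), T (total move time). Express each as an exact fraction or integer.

(v_max)²/a_max = (165/4)²/(15/4) = 1815/4
9405/16 ≥ 1815/4 so v_max reached
t_a = (165/4)/(15/4) = 11; v_peak = 165/4
d_cruise = 9405/16 − 1815/4 = 2145/16; t_c = (2145/16)/(165/4) = 13/4
T = 2·11 + 13/4 = 101/4

t_a=11 t_c=13/4 v_peak=165/4 T=101/4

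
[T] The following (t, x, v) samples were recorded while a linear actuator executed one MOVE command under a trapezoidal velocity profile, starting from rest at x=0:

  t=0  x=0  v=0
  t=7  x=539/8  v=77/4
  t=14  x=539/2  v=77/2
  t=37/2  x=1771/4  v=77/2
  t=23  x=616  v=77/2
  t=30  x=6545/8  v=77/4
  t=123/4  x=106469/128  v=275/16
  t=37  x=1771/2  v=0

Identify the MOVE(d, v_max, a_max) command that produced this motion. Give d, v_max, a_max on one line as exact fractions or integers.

d=1771/2 v_max=77/2 a_max=11/4

final state: t=37, x=1771/2, v=0 → d = 1771/2
a_max = (77/4−0)/(7−0) = 11/4
max v = 77/2 over t∈[14,23] → v_max = 77/2
check: 77/2·(14+9) = 1771/2 ✓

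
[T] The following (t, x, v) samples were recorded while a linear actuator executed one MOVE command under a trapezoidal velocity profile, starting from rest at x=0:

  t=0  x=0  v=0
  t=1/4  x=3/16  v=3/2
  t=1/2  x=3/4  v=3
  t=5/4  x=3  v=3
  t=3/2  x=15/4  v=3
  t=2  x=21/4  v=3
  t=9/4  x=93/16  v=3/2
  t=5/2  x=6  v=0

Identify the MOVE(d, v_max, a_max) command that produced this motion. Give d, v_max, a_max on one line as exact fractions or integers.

d=6 v_max=3 a_max=6

final state: t=5/2, x=6, v=0 → d = 6
a_max = (3/2−0)/(1/4−0) = 6
max v = 3 over t∈[1/2,2] → v_max = 3
check: 3·(1/2+3/2) = 6 ✓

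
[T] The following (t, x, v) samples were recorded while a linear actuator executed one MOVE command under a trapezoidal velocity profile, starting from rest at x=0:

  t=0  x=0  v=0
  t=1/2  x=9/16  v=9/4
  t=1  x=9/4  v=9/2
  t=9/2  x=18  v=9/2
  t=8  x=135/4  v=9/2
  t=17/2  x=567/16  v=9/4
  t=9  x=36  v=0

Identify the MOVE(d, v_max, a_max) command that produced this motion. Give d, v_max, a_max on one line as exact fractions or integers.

d=36 v_max=9/2 a_max=9/2

final state: t=9, x=36, v=0 → d = 36
a_max = (9/4−0)/(1/2−0) = 9/2
max v = 9/2 over t∈[1,8] → v_max = 9/2
check: 9/2·(1+7) = 36 ✓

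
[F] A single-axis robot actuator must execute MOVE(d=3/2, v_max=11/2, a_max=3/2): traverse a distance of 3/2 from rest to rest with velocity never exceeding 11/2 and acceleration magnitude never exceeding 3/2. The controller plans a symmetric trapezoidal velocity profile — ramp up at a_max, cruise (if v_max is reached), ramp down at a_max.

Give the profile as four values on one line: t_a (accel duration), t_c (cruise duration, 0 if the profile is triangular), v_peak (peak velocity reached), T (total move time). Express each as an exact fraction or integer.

v_max²/a_max = (11/2)²/(3/2) = 121/6
3/2 < 121/6 so t_c = 0
v_peak = √(3/2·3/2) = √(9/4) = 3/2
t_a = (3/2)/(3/2) = 1; t_c = 0
T = 2·1 = 2

t_a=1 t_c=0 v_peak=3/2 T=2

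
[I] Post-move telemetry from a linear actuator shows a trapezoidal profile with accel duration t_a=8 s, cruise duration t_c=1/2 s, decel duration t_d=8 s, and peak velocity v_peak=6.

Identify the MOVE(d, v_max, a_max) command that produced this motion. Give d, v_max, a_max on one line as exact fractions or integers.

a_max = 6/8 = 3/4
d_a = ½·6·8 = 24; d_c = 6·1/2 = 3
d = 2·24 + 3 = 51
t_c = 1/2 > 0 ⇒ limit active, v_max = 6

d=51 v_max=6 a_max=3/4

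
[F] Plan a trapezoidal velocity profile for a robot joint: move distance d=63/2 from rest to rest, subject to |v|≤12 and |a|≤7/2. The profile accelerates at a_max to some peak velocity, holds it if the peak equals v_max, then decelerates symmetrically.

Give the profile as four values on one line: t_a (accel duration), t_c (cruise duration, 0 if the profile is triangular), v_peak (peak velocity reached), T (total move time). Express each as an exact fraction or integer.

t_a=3 t_c=0 v_peak=21/2 T=6

v_max²/a_max = 12²/(7/2) = 288/7
63/2 < 288/7 so t_c = 0
v_peak = √(63/2·7/2) = √(441/4) = 21/2
t_a = (21/2)/(7/2) = 3; t_c = 0
T = 2·3 = 6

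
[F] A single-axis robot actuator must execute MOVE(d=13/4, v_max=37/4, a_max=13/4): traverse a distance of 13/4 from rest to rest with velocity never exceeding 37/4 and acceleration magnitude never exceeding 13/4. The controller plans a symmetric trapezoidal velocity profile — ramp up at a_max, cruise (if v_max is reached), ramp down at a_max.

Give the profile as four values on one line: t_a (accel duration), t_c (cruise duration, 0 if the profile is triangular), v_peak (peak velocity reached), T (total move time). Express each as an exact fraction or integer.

vₘ²/aₘ = (37/4)²/(13/4) = 1369/52
13/4 < 1369/52 ⇒ no cruise
v_peak = √(13/4·13/4) = √(169/16) = 13/4
t_a = (13/4)/(13/4) = 1; t_c = 0
T = 2·1 = 2

t_a=1 t_c=0 v_peak=13/4 T=2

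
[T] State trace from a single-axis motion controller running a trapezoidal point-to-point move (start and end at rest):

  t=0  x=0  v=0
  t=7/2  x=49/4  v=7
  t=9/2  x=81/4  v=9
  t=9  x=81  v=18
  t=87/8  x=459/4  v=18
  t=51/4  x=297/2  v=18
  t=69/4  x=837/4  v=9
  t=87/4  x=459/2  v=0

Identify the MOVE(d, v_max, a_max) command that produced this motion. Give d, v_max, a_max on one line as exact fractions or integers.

d=459/2 v_max=18 a_max=2

final state: t=87/4, x=459/2, v=0 → d = 459/2
a_max = (7−0)/(7/2−0) = 2
max v = 18 over t∈[9,51/4] → v_max = 18
check: 18·(9+15/4) = 459/2 ✓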